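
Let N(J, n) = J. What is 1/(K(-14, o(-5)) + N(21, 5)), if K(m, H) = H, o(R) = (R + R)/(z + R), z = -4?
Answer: 9/199 ≈ 0.045226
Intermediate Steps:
o(R) = 2*R/(-4 + R) (o(R) = (R + R)/(-4 + R) = (2*R)/(-4 + R) = 2*R/(-4 + R))
1/(K(-14, o(-5)) + N(21, 5)) = 1/(2*(-5)/(-4 - 5) + 21) = 1/(2*(-5)/(-9) + 21) = 1/(2*(-5)*(-1/9) + 21) = 1/(10/9 + 21) = 1/(199/9) = 9/199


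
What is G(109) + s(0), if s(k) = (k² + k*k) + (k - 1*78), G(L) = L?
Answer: 31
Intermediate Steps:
s(k) = -78 + k + 2*k² (s(k) = (k² + k²) + (k - 78) = 2*k² + (-78 + k) = -78 + k + 2*k²)
G(109) + s(0) = 109 + (-78 + 0 + 2*0²) = 109 + (-78 + 0 + 2*0) = 109 + (-78 + 0 + 0) = 109 - 78 = 31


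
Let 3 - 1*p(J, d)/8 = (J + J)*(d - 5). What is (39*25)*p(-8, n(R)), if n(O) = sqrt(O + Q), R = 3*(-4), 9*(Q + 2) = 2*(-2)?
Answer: -600600 + 41600*I*sqrt(130) ≈ -6.006e+5 + 4.7431e+5*I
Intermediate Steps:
Q = -22/9 (Q = -2 + (2*(-2))/9 = -2 + (1/9)*(-4) = -2 - 4/9 = -22/9 ≈ -2.4444)
R = -12
n(O) = sqrt(-22/9 + O) (n(O) = sqrt(O - 22/9) = sqrt(-22/9 + O))
p(J, d) = 24 - 16*J*(-5 + d) (p(J, d) = 24 - 8*(J + J)*(d - 5) = 24 - 8*2*J*(-5 + d) = 24 - 16*J*(-5 + d))
(39*25)*p(-8, n(R)) = (39*25)*(24 + 80*(-8) - 16*(-8)*sqrt(-22 + 9*(-12))/3) = 975*(24 - 640 - 16*(-8)*sqrt(-22 - 108)/3) = 975*(24 - 640 - 16*(-8)*sqrt(-130)/3) = 975*(24 - 640 - 16*(-8)*(I*sqrt(130))/3) = 975*(24 - 640 - 16*(-8)*I*sqrt(130)/3) = 975*(24 - 640 + 128*I*sqrt(130)/3) = 975*(-616 + 128*I*sqrt(130)/3) = -600600 + 41600*I*sqrt(130)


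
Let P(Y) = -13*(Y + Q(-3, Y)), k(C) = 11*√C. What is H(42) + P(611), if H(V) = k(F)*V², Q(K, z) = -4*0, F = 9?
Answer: 50269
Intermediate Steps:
Q(K, z) = 0
P(Y) = -13*Y (P(Y) = -13*(Y + 0) = -13*Y)
H(V) = 33*V² (H(V) = (11*√9)*V² = (11*3)*V² = 33*V²)
H(42) + P(611) = 33*42² - 13*611 = 33*1764 - 7943 = 58212 - 7943 = 50269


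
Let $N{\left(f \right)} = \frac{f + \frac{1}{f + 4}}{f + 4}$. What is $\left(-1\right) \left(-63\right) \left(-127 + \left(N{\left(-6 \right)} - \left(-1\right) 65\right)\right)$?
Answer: $- \frac{14805}{4} \approx -3701.3$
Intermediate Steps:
$N{\left(f \right)} = \frac{f + \frac{1}{4 + f}}{4 + f}$
$\left(-1\right) \left(-63\right) \left(-127 + \left(N{\left(-6 \right)} - \left(-1\right) 65\right)\right) = \left(-1\right) \left(-63\right) \left(-127 + \left(\frac{1 + \left(-6\right)^{2} + 4 \left(-6\right)}{\left(4 - 6\right)^{2}} - \left(-1\right) 65\right)\right) = 63 \left(-127 + \left(\frac{1 + 36 - 24}{4} - -65\right)\right) = 63 \left(-127 + \left(\frac{1}{4} \cdot 13 + 65\right)\right) = 63 \left(-127 + \left(\frac{13}{4} + 65\right)\right) = 63 \left(-127 + \frac{273}{4}\right) = 63 \left(- \frac{235}{4}\right) = - \frac{14805}{4}$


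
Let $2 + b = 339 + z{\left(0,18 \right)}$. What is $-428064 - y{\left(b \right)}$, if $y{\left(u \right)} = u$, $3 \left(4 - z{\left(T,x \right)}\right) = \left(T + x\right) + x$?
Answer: $-428393$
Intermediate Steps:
$z{\left(T,x \right)} = 4 - \frac{2 x}{3} - \frac{T}{3}$ ($z{\left(T,x \right)} = 4 - \frac{\left(T + x\right) + x}{3} = 4 - \frac{T + 2 x}{3} = 4 - \left(\frac{T}{3} + \frac{2 x}{3}\right) = 4 - \frac{2 x}{3} - \frac{T}{3}$)
$b = 329$ ($b = -2 + \left(339 - 8\right) = -2 + 331 = 329$)
$-428064 - y{\left(b \right)} = -428064 - 329 = -428393$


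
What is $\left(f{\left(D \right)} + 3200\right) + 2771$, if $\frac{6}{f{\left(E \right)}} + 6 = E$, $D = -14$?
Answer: $\frac{59707}{10} \approx 5970.7$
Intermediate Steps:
$f{\left(E \right)} = \frac{6}{-6 + E}$
$\left(f{\left(D \right)} + 3200\right) + 2771 = \left(\frac{6}{-6 - 14} + 3200\right) + 2771 = \left(\frac{6}{-20} + 3200\right) + 2771 = \left(6 \left(- \frac{1}{20}\right) + 3200\right) + 2771 = \left(- \frac{3}{10} + 3200\right) + 2771 = \frac{31997}{10} + 2771 = \frac{59707}{10}$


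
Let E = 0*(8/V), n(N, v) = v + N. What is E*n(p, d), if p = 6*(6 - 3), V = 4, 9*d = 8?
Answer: 0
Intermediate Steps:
d = 8/9 (d = (1/9)*8 = 8/9 ≈ 0.88889)
p = 18 (p = 6*3 = 18)
n(N, v) = N + v
E = 0 (E = 0*(8/4) = 0*(8*(1/4)) = 0*2 = 0)
E*n(p, d) = 0*(18 + 8/9) = 0*(170/9) = 0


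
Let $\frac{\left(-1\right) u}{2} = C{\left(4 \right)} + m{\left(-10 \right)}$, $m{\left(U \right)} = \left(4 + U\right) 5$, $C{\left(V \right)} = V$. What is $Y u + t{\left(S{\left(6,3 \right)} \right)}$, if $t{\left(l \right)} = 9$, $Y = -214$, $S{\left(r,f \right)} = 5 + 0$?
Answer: $-11119$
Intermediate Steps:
$S{\left(r,f \right)} = 5$
$m{\left(U \right)} = 20 + 5 U$
$u = 52$ ($u = - 2 \left(4 + \left(20 + 5 \left(-10\right)\right)\right) = - 2 \left(4 + \left(20 - 50\right)\right) = - 2 \left(4 - 30\right) = \left(-2\right) \left(-26\right) = 52$)
$Y u + t{\left(S{\left(6,3 \right)} \right)} = \left(-214\right) 52 + 9 = -11128 + 9 = -11119$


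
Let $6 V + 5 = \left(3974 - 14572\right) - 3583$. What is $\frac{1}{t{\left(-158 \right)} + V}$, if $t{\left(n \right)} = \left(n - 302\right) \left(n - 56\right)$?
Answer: $\frac{3}{288227} \approx 1.0408 \cdot 10^{-5}$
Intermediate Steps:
$t{\left(n \right)} = \left(-302 + n\right) \left(-56 + n\right)$
$V = - \frac{7093}{3}$ ($V = - \frac{5}{6} + \frac{\left(3974 - 14572\right) - 3583}{6} = - \frac{5}{6} + \frac{-10598 - 3583}{6} = - \frac{5}{6} + \frac{1}{6} \left(-14181\right) = - \frac{5}{6} - \frac{4727}{2} = - \frac{7093}{3} \approx -2364.3$)
$\frac{1}{t{\left(-158 \right)} + V} = \frac{1}{\left(16912 + \left(-158\right)^{2} - -56564\right) - \frac{7093}{3}} = \frac{1}{\left(16912 + 24964 + 56564\right) - \frac{7093}{3}} = \frac{1}{98440 - \frac{7093}{3}} = \frac{1}{\frac{288227}{3}} = \frac{3}{288227}$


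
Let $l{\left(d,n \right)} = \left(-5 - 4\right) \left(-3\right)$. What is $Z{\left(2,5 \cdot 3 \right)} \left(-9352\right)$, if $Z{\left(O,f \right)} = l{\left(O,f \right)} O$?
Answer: $-505008$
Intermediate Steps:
$l{\left(d,n \right)} = 27$ ($l{\left(d,n \right)} = \left(-9\right) \left(-3\right) = 27$)
$Z{\left(O,f \right)} = 27 O$
$Z{\left(2,5 \cdot 3 \right)} \left(-9352\right) = 27 \cdot 2 \left(-9352\right) = 54 \left(-9352\right) = -505008$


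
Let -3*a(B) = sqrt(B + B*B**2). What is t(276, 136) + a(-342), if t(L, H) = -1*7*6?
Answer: -42 - I*sqrt(4444670) ≈ -42.0 - 2108.2*I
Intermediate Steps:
t(L, H) = -42 (t(L, H) = -7*6 = -42)
a(B) = -sqrt(B + B**3)/3 (a(B) = -sqrt(B + B*B**2)/3 = -sqrt(B + B**3)/3)
t(276, 136) + a(-342) = -42 - sqrt(-342 + (-342)**3)/3 = -42 - sqrt(-342 - 40001688)/3 = -42 - I*sqrt(4444670)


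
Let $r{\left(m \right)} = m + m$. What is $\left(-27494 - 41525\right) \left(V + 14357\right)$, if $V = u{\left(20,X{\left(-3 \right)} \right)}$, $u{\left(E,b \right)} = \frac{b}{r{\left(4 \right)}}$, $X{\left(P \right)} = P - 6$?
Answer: $- \frac{7926625093}{8} \approx -9.9083 \cdot 10^{8}$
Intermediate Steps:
$r{\left(m \right)} = 2 m$
$X{\left(P \right)} = -6 + P$
$u{\left(E,b \right)} = \frac{b}{8}$ ($u{\left(E,b \right)} = \frac{b}{2 \cdot 4} = \frac{b}{8}$)
$V = - \frac{9}{8}$ ($V = \frac{-6 - 3}{8} = \frac{1}{8} \left(-9\right) = - \frac{9}{8} \approx -1.125$)
$\left(-27494 - 41525\right) \left(V + 14357\right) = \left(-27494 - 41525\right) \left(- \frac{9}{8} + 14357\right) = \left(-69019\right) \frac{114847}{8} = - \frac{7926625093}{8}$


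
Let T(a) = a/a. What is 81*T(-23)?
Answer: 81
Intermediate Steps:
T(a) = 1
81*T(-23) = 81*1 = 81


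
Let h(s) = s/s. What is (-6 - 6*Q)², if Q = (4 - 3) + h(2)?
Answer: 324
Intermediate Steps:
h(s) = 1
Q = 2 (Q = (4 - 3) + 1 = 1 + 1 = 2)
(-6 - 6*Q)² = (-6 - 6*2)² = (-6 - 12)² = (-18)² = 324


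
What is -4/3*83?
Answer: -332/3 ≈ -110.67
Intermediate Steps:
-4/3*83 = -332/3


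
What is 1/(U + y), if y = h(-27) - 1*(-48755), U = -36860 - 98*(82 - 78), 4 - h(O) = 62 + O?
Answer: 1/11472 ≈ 8.7169e-5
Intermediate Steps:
h(O) = -58 - O (h(O) = 4 - (62 + O) = 4 + (-62 - O) = -58 - O)
U = -37252 (U = -36860 - 98*4 = -36860 - 1*392 = -36860 - 392 = -37252)
y = 48724 (y = (-58 - 1*(-27)) - 1*(-48755) = (-58 + 27) + 48755 = -31 + 48755 = 48724)
1/(U + y) = 1/(-37252 + 48724) = 1/11472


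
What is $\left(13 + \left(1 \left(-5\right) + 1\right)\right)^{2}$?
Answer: $81$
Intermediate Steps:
$\left(13 + \left(1 \left(-5\right) + 1\right)\right)^{2} = \left(13 + \left(-5 + 1\right)\right)^{2} = \left(13 - 4\right)^{2} = 9^{2} = 81$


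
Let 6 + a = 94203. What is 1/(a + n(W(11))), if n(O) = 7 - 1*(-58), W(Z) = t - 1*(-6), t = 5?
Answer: 1/94262 ≈ 1.0609e-5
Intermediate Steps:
W(Z) = 11 (W(Z) = 5 - 1*(-6) = 5 + 6 = 11)
n(O) = 65 (n(O) = 7 + 58 = 65)
a = 94197 (a = -6 + 94203 = 94197)
1/(a + n(W(11))) = 1/(94197 + 65) = 1/94262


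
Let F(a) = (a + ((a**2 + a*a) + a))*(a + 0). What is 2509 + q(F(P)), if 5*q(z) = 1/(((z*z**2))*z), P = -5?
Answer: 20072000000001/8000000000 ≈ 2509.0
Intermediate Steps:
F(a) = a*(2*a + 2*a**2) (F(a) = (a + ((a**2 + a**2) + a))*a = (a + (2*a**2 + a))*a = (a + (a + 2*a**2))*a = (2*a + 2*a**2)*a = a*(2*a + 2*a**2))
q(z) = 1/(5*z**4) (q(z) = (1/(((z*z**2))*z))/5 = (1/((z**3)*z))/5 = (1/(z**3*z))/5 = 1/(5*z**4))
2509 + q(F(P)) = 2509 + 1/(5*(2*(-5)**2*(1 - 5))**4) = 2509 + 1/(5*(2*25*(-4))**4) = 2509 + (1/5)/(-200)**4 = 2509 + (1/5)*(1/1600000000) = 2509 + 1/8000000000 = 20072000000001/8000000000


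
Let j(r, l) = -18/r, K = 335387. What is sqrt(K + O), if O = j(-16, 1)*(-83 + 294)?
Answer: sqrt(5369990)/4 ≈ 579.33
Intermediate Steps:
O = 1899/8 (O = (-18/(-16))*(-83 + 294) = -18*(-1/16)*211 = (9/8)*211 = 1899/8 ≈ 237.38)
sqrt(K + O) = sqrt(335387 + 1899/8) = sqrt(2684995/8) = sqrt(5369990)/4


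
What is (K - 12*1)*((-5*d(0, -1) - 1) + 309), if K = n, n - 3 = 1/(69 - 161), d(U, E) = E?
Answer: -259477/92 ≈ -2820.4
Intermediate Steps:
n = 275/92 (n = 3 + 1/(69 - 161) = 3 + 1/(-92) = 3 - 1/92 = 275/92 ≈ 2.9891)
K = 275/92 ≈ 2.9891
(K - 12*1)*((-5*d(0, -1) - 1) + 309) = (275/92 - 12*1)*((-5*(-1) - 1) + 309) = (275/92 - 12)*((5 - 1) + 309) = -829*(4 + 309)/92 = -829/92*313 = -259477/92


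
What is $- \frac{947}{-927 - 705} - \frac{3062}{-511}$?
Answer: $\frac{5481101}{833952} \approx 6.5724$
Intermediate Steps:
$- \frac{947}{-927 - 705} - \frac{3062}{-511} = - \frac{947}{-1632} - - \frac{3062}{511} = \left(-947\right) \left(- \frac{1}{1632}\right) + \frac{3062}{511} = \frac{947}{1632} + \frac{3062}{511} = \frac{5481101}{833952}$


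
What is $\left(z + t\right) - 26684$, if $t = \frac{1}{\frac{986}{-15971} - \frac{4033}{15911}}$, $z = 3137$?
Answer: $- \frac{1886352072664}{80099289} \approx -23550.0$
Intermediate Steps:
$t = - \frac{254114581}{80099289}$ ($t = \frac{1}{986 \left(- \frac{1}{15971}\right) - \frac{4033}{15911}} = \frac{1}{- \frac{986}{15971} - \frac{4033}{15911}} = \frac{1}{- \frac{80099289}{254114581}} = - \frac{254114581}{80099289} \approx -3.1725$)
$\left(z + t\right) - 26684 = \left(3137 - \frac{254114581}{80099289}\right) - 26684 = \frac{251017355012}{80099289} - 26684 = - \frac{1886352072664}{80099289}$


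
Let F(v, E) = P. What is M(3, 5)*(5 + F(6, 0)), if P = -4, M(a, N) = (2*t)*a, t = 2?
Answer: 12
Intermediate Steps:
M(a, N) = 4*a (M(a, N) = (2*2)*a = 4*a)
F(v, E) = -4
M(3, 5)*(5 + F(6, 0)) = (4*3)*(5 - 4) = 12*1 = 12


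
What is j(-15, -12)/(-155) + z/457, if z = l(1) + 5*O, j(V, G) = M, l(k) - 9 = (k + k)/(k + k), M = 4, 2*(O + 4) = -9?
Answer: -13731/141670 ≈ -0.096922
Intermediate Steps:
O = -17/2 (O = -4 + (½)*(-9) = -4 - 9/2 = -17/2 ≈ -8.5000)
l(k) = 10 (l(k) = 9 + (k + k)/(k + k) = 9 + (2*k)/((2*k)) = 9 + (2*k)*(1/(2*k)) = 9 + 1 = 10)
j(V, G) = 4
z = -65/2 (z = 10 + 5*(-17/2) = 10 - 85/2 = -65/2 ≈ -32.500)
j(-15, -12)/(-155) + z/457 = 4/(-155) - 65/2/457 = 4*(-1/155) - 65/2*1/457 = -4/155 - 65/914 = -13731/141670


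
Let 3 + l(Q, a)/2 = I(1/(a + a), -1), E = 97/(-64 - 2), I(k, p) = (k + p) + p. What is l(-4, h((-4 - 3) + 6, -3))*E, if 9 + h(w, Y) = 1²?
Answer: 2619/176 ≈ 14.881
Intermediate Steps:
I(k, p) = k + 2*p
h(w, Y) = -8 (h(w, Y) = -9 + 1² = -9 + 1 = -8)
E = -97/66 (E = 97/(-66) = 97*(-1/66) = -97/66 ≈ -1.4697)
l(Q, a) = -10 + 1/a (l(Q, a) = -6 + 2*(1/(a + a) + 2*(-1)) = -6 + 2*(1/(2*a) - 2) = -6 + 2*(-2 + 1/(2*a)) = -6 + (-4 + 1/a) = -10 + 1/a)
l(-4, h((-4 - 3) + 6, -3))*E = (-10 + 1/(-8))*(-97/66) = (-10 - ⅛)*(-97/66) = -81/8*(-97/66) = 2619/176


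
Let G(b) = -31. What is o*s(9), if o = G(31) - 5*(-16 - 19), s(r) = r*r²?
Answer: 104976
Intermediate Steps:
s(r) = r³
o = 144 (o = -31 - 5*(-16 - 19) = -31 - 5*(-35) = -31 - 1*(-175) = -31 + 175 = 144)
o*s(9) = 144*9³ = 144*729 = 104976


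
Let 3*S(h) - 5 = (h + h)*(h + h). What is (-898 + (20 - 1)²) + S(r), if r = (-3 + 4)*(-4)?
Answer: -514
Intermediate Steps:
r = -4 (r = 1*(-4) = -4)
S(h) = 5/3 + 4*h²/3 (S(h) = 5/3 + ((h + h)*(h + h))/3 = 5/3 + ((2*h)*(2*h))/3 = 5/3 + (4*h²)/3 = 5/3 + 4*h²/3)
(-898 + (20 - 1)²) + S(r) = (-898 + (20 - 1)²) + (5/3 + (4/3)*(-4)²) = (-898 + 19²) + (5/3 + (4/3)*16) = (-898 + 361) + (5/3 + 64/3) = -537 + 23 = -514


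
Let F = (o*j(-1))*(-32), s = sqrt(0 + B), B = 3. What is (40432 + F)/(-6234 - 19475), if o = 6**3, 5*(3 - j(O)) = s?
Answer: -19696/25709 - 6912*sqrt(3)/128545 ≈ -0.85925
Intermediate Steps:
s = sqrt(3) (s = sqrt(0 + 3) = sqrt(3) ≈ 1.7320)
j(O) = 3 - sqrt(3)/5
o = 216
F = -20736 + 6912*sqrt(3)/5 (F = (216*(3 - sqrt(3)/5))*(-32) = (648 - 216*sqrt(3)/5)*(-32) = -20736 + 6912*sqrt(3)/5 ≈ -18342.)
(40432 + F)/(-6234 - 19475) = (40432 + (-20736 + 6912*sqrt(3)/5))/(-6234 - 19475) = (19696 + 6912*sqrt(3)/5)/(-25709) = (19696 + 6912*sqrt(3)/5)*(-1/25709) = -19696/25709 - 6912*sqrt(3)/128545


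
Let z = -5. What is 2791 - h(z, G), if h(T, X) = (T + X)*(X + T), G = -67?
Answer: -2393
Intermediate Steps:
h(T, X) = (T + X)² (h(T, X) = (T + X)*(T + X) = (T + X)²)
2791 - h(z, G) = 2791 - (-5 - 67)² = 2791 - 1*(-72)² = 2791 - 1*5184 = 2791 - 5184 = -2393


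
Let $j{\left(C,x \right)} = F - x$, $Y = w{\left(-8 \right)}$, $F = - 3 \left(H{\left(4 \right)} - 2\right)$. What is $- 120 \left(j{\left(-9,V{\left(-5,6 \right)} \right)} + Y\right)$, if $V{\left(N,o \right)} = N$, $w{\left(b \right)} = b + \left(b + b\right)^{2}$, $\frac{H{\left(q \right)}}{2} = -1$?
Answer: $-31800$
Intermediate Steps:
$H{\left(q \right)} = -2$ ($H{\left(q \right)} = 2 \left(-1\right) = -2$)
$w{\left(b \right)} = b + 4 b^{2}$ ($w{\left(b \right)} = b + \left(2 b\right)^{2} = b + 4 b^{2}$)
$F = 12$ ($F = - 3 \left(-2 - 2\right) = \left(-3\right) \left(-4\right) = 12$)
$Y = 248$ ($Y = - 8 \left(1 + 4 \left(-8\right)\right) = - 8 \left(1 - 32\right) = \left(-8\right) \left(-31\right) = 248$)
$j{\left(C,x \right)} = 12 - x$
$- 120 \left(j{\left(-9,V{\left(-5,6 \right)} \right)} + Y\right) = - 120 \left(\left(12 - -5\right) + 248\right) = - 120 \left(\left(12 + 5\right) + 248\right) = - 120 \left(17 + 248\right) = \left(-120\right) 265 = -31800$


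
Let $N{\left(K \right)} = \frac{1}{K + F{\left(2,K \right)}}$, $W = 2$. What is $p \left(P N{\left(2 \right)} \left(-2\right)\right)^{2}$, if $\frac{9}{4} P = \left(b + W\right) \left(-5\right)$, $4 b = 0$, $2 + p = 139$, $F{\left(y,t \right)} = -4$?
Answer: $\frac{219200}{81} \approx 2706.2$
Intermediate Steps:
$p = 137$ ($p = -2 + 139 = 137$)
$b = 0$ ($b = \frac{1}{4} \cdot 0 = 0$)
$N{\left(K \right)} = \frac{1}{-4 + K}$ ($N{\left(K \right)} = \frac{1}{K - 4} = \frac{1}{-4 + K}$)
$P = - \frac{40}{9}$ ($P = \frac{4 \left(0 + 2\right) \left(-5\right)}{9} = \frac{4 \cdot 2 \left(-5\right)}{9} = \frac{4}{9} \left(-10\right) = - \frac{40}{9} \approx -4.4444$)
$p \left(P N{\left(2 \right)} \left(-2\right)\right)^{2} = 137 \left(- \frac{40}{9 \left(-4 + 2\right)} \left(-2\right)\right)^{2} = 137 \left(- \frac{40}{9 \left(-2\right)} \left(-2\right)\right)^{2} = 137 \left(\left(- \frac{40}{9}\right) \left(- \frac{1}{2}\right) \left(-2\right)\right)^{2} = 137 \left(\frac{20}{9} \left(-2\right)\right)^{2} = 137 \left(- \frac{40}{9}\right)^{2} = 137 \cdot \frac{1600}{81} = \frac{219200}{81}$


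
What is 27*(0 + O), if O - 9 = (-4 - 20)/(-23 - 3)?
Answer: 3483/13 ≈ 267.92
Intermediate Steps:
O = 129/13 (O = 9 + (-4 - 20)/(-23 - 3) = 9 - 24/(-26) = 9 - 24*(-1/26) = 9 + 12/13 = 129/13 ≈ 9.9231)
27*(0 + O) = 27*(0 + 129/13) = 27*(129/13) = 3483/13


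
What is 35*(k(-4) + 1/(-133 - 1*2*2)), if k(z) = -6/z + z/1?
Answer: -24045/274 ≈ -87.755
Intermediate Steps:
k(z) = z - 6/z (k(z) = -6/z + z*1 = -6/z + z = z - 6/z)
35*(k(-4) + 1/(-133 - 1*2*2)) = 35*((-4 - 6/(-4)) + 1/(-133 - 1*2*2)) = 35*((-4 - 6*(-1/4)) + 1/(-133 - 2*2)) = 35*((-4 + 3/2) + 1/(-133 - 4)) = 35*(-5/2 + 1/(-137)) = 35*(-5/2 - 1/137) = 35*(-687/274) = -24045/274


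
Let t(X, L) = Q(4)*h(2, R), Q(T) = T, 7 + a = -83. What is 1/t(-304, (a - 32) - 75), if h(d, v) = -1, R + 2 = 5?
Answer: -¼ ≈ -0.25000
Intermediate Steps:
a = -90 (a = -7 - 83 = -90)
R = 3 (R = -2 + 5 = 3)
t(X, L) = -4 (t(X, L) = 4*(-1) = -4)
1/t(-304, (a - 32) - 75) = 1/(-4) = -¼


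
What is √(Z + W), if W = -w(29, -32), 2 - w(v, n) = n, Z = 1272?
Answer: √1238 ≈ 35.185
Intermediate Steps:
w(v, n) = 2 - n
W = -34 (W = -(2 - 1*(-32)) = -(2 + 32) = -1*34 = -34)
√(Z + W) = √(1272 - 34) = √1238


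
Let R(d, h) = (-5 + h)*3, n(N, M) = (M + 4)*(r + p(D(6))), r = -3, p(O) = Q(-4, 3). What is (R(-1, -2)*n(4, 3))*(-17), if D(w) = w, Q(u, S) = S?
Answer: 0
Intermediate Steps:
p(O) = 3
n(N, M) = 0 (n(N, M) = (M + 4)*(-3 + 3) = (4 + M)*0 = 0)
R(d, h) = -15 + 3*h
(R(-1, -2)*n(4, 3))*(-17) = ((-15 + 3*(-2))*0)*(-17) = ((-15 - 6)*0)*(-17) = -21*0*(-17) = 0*(-17) = 0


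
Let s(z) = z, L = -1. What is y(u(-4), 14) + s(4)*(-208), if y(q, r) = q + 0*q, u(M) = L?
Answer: -833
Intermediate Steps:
u(M) = -1
y(q, r) = q (y(q, r) = q + 0 = q)
y(u(-4), 14) + s(4)*(-208) = -1 + 4*(-208) = -1 - 832 = -833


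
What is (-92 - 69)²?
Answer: 25921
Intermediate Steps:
(-92 - 69)² = (-161)² = 25921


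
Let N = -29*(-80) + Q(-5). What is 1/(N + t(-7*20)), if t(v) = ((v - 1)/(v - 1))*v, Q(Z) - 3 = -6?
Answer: 1/2177 ≈ 0.00045935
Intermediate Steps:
Q(Z) = -3 (Q(Z) = 3 - 6 = -3)
N = 2317 (N = -29*(-80) - 3 = 2320 - 3 = 2317)
t(v) = v (t(v) = ((-1 + v)/(-1 + v))*v = 1*v = v)
1/(N + t(-7*20)) = 1/(2317 - 7*20) = 1/(2317 - 140) = 1/2177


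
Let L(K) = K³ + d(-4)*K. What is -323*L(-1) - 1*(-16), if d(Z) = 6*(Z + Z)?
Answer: -15165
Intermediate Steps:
d(Z) = 12*Z (d(Z) = 6*(2*Z) = 12*Z)
L(K) = K³ - 48*K (L(K) = K³ + (12*(-4))*K = K³ - 48*K)
-323*L(-1) - 1*(-16) = -(-323)*(-48 + (-1)²) - 1*(-16) = -(-323)*(-48 + 1) + 16 = -(-323)*(-47) + 16 = -323*47 + 16 = -15181 + 16 = -15165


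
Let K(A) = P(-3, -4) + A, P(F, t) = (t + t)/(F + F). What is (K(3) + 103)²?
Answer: 103684/9 ≈ 11520.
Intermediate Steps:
P(F, t) = t/F (P(F, t) = (2*t)/((2*F)) = (2*t)*(1/(2*F)) = t/F)
K(A) = 4/3 + A (K(A) = -4/(-3) + A = -4*(-⅓) + A = 4/3 + A)
(K(3) + 103)² = ((4/3 + 3) + 103)² = (13/3 + 103)² = (322/3)² = 103684/9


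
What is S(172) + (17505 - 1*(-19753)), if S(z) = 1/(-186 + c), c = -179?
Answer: 13599169/365 ≈ 37258.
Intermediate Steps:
S(z) = -1/365 (S(z) = 1/(-186 - 179) = 1/(-365) = -1/365)
S(172) + (17505 - 1*(-19753)) = -1/365 + (17505 - 1*(-19753)) = -1/365 + (17505 + 19753) = -1/365 + 37258 = 13599169/365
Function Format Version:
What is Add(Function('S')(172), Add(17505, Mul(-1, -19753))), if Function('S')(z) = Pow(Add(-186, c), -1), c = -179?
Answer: Rational(13599169, 365) ≈ 37258.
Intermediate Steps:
Function('S')(z) = Rational(-1, 365) (Function('S')(z) = Pow(Add(-186, -179), -1) = Pow(-365, -1) = Rational(-1, 365))
Add(Function('S')(172), Add(17505, Mul(-1, -19753))) = Add(Rational(-1, 365), Add(17505, Mul(-1, -19753))) = Add(Rational(-1, 365), Add(17505, 19753)) = Add(Rational(-1, 365), 37258) = Rational(13599169, 365)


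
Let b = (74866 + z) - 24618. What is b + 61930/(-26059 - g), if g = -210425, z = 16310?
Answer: 6135547079/92183 ≈ 66558.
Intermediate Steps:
b = 66558 (b = (74866 + 16310) - 24618 = 91176 - 24618 = 66558)
b + 61930/(-26059 - g) = 66558 + 61930/(-26059 - 1*(-210425)) = 66558 + 61930/(-26059 + 210425) = 66558 + 61930/184366 = 66558 + 61930*(1/184366) = 66558 + 30965/92183 = 6135547079/92183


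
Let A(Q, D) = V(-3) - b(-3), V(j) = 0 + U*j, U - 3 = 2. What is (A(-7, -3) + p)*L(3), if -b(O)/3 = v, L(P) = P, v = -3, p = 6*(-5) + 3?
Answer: -153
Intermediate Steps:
U = 5 (U = 3 + 2 = 5)
p = -27 (p = -30 + 3 = -27)
V(j) = 5*j (V(j) = 0 + 5*j = 5*j)
b(O) = 9 (b(O) = -3*(-3) = 9)
A(Q, D) = -24 (A(Q, D) = 5*(-3) - 1*9 = -15 - 9 = -24)
(A(-7, -3) + p)*L(3) = (-24 - 27)*3 = -51*3 = -153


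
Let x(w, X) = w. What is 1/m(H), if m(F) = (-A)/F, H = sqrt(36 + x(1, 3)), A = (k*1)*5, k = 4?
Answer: -sqrt(37)/20 ≈ -0.30414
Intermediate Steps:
A = 20 (A = (4*1)*5 = 4*5 = 20)
H = sqrt(37) (H = sqrt(36 + 1) = sqrt(37) ≈ 6.0828)
m(F) = -20/F (m(F) = (-1*20)/F = -20/F)
1/m(H) = 1/(-20*sqrt(37)/37) = -sqrt(37)/20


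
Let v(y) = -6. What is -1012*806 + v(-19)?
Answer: -815678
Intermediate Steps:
-1012*806 + v(-19) = -1012*806 - 6 = -815672 - 6 = -815678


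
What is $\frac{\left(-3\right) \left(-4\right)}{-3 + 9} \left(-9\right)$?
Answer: $-18$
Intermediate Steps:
$\frac{\left(-3\right) \left(-4\right)}{-3 + 9} \left(-9\right) = \frac{1}{6} \cdot 12 \left(-9\right) = 2 \left(-9\right) = -18$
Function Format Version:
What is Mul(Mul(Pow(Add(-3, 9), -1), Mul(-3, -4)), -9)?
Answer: -18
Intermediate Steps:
Mul(Mul(Pow(Add(-3, 9), -1), Mul(-3, -4)), -9) = Mul(Mul(Pow(6, -1), 12), -9) = Mul(Mul(Rational(1, 6), 12), -9) = Mul(2, -9) = -18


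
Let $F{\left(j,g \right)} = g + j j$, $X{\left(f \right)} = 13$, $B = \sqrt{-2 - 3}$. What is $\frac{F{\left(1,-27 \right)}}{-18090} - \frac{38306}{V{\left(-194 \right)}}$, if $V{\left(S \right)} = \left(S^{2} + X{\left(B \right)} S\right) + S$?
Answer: $- \frac{3844709}{3509460} \approx -1.0955$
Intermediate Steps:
$B = i \sqrt{5}$ ($B = \sqrt{-5} = i \sqrt{5} \approx 2.2361 i$)
$V{\left(S \right)} = S^{2} + 14 S$ ($V{\left(S \right)} = \left(S^{2} + 13 S\right) + S = S^{2} + 14 S$)
$F{\left(j,g \right)} = g + j^{2}$
$\frac{F{\left(1,-27 \right)}}{-18090} - \frac{38306}{V{\left(-194 \right)}} = \frac{-27 + 1^{2}}{-18090} - \frac{38306}{\left(-194\right) \left(14 - 194\right)} = \left(-27 + 1\right) \left(- \frac{1}{18090}\right) - \frac{38306}{\left(-194\right) \left(-180\right)} = \left(-26\right) \left(- \frac{1}{18090}\right) - \frac{38306}{34920} = \frac{13}{9045} - \frac{19153}{17460} = - \frac{3844709}{3509460}$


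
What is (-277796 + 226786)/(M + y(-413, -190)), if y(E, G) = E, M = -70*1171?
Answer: 51010/82383 ≈ 0.61918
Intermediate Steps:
M = -81970
(-277796 + 226786)/(M + y(-413, -190)) = (-277796 + 226786)/(-81970 - 413) = -51010/(-82383) = -51010*(-1/82383) = 51010/82383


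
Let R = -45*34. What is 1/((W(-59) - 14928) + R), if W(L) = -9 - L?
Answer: -1/16408 ≈ -6.0946e-5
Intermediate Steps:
R = -1530 ≈ -1530.0
1/((W(-59) - 14928) + R) = 1/(((-9 - 1*(-59)) - 14928) - 1530) = 1/(((-9 + 59) - 14928) - 1530) = 1/((50 - 14928) - 1530) = 1/(-14878 - 1530) = 1/(-16408) = -1/16408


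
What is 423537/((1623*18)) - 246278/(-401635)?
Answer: 59100682829/3911121630 ≈ 15.111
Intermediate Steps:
423537/((1623*18)) - 246278/(-401635) = 423537/29214 - 246278*(-1/401635) = 423537*(1/29214) + 246278/401635 = 141179/9738 + 246278/401635 = 59100682829/3911121630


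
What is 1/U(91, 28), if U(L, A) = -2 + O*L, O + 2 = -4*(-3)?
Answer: 1/908 ≈ 0.0011013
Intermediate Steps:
O = 10 (O = -2 - 4*(-3) = -2 + 12 = 10)
U(L, A) = -2 + 10*L
1/U(91, 28) = 1/(-2 + 10*91) = 1/(-2 + 910) = 1/908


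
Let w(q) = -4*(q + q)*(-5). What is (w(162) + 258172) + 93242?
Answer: 357894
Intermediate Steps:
w(q) = 40*q (w(q) = -8*q*(-5) = 40*q)
(w(162) + 258172) + 93242 = (40*162 + 258172) + 93242 = (6480 + 258172) + 93242 = 264652 + 93242 = 357894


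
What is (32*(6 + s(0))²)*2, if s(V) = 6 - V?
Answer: 9216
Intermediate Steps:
(32*(6 + s(0))²)*2 = (32*(6 + (6 - 1*0))²)*2 = (32*(6 + (6 + 0))²)*2 = (32*(6 + 6)²)*2 = (32*12²)*2 = (32*144)*2 = 4608*2 = 9216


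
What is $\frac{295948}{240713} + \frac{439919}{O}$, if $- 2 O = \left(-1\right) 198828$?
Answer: $\frac{135315596719}{23930242182} \approx 5.6546$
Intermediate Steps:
$O = 99414$ ($O = - \frac{\left(-1\right) 198828}{2} = \left(- \frac{1}{2}\right) \left(-198828\right) = 99414$)
$\frac{295948}{240713} + \frac{439919}{O} = \frac{295948}{240713} + \frac{439919}{99414} = \frac{135315596719}{23930242182}$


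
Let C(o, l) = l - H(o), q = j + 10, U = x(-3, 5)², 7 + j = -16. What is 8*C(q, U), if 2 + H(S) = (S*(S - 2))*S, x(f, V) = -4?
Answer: 20424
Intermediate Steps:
j = -23 (j = -7 - 16 = -23)
U = 16 (U = (-4)² = 16)
q = -13 (q = -23 + 10 = -13)
H(S) = -2 + S²*(-2 + S) (H(S) = -2 + (S*(S - 2))*S = -2 + (S*(-2 + S))*S = -2 + S²*(-2 + S))
C(o, l) = 2 + l - o³ + 2*o² (C(o, l) = l - (-2 + o³ - 2*o²) = l + (2 - o³ + 2*o²) = 2 + l - o³ + 2*o²)
8*C(q, U) = 8*(2 + 16 - 1*(-13)³ + 2*(-13)²) = 8*(2 + 16 - 1*(-2197) + 2*169) = 8*(2 + 16 + 2197 + 338) = 8*2553 = 20424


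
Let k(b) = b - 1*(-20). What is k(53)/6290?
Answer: 73/6290 ≈ 0.011606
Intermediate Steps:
k(b) = 20 + b (k(b) = b + 20 = 20 + b)
k(53)/6290 = (20 + 53)/6290 = 73*(1/6290) = 73/6290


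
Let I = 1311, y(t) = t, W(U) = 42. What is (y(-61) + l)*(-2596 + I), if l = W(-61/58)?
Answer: 24415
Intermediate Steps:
l = 42
(y(-61) + l)*(-2596 + I) = (-61 + 42)*(-2596 + 1311) = -19*(-1285) = 24415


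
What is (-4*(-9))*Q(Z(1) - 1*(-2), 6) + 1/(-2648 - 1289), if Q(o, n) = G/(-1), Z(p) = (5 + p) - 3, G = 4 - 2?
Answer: -283465/3937 ≈ -72.000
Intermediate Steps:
G = 2
Z(p) = 2 + p
Q(o, n) = -2 (Q(o, n) = 2/(-1) = 2*(-1) = -2)
(-4*(-9))*Q(Z(1) - 1*(-2), 6) + 1/(-2648 - 1289) = -4*(-9)*(-2) + 1/(-2648 - 1289) = 36*(-2) + 1/(-3937) = -72 - 1/3937 = -283465/3937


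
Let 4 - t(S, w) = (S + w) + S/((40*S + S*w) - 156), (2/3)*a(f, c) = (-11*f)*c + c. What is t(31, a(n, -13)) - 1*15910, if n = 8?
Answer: -3785947841/214702 ≈ -17634.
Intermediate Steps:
a(f, c) = 3*c/2 - 33*c*f/2 (a(f, c) = 3*((-11*f)*c + c)/2 = 3*(-11*c*f + c)/2 = 3*(c - 11*c*f)/2 = 3*c/2 - 33*c*f/2)
t(S, w) = 4 - S - w - S/(-156 + 40*S + S*w) (t(S, w) = 4 - ((S + w) + S/((40*S + S*w) - 156)) = 4 - ((S + w) + S/(-156 + 40*S + S*w)) = 4 - (S + w + S/(-156 + 40*S + S*w)) = 4 + (-S - w - S/(-156 + 40*S + S*w)) = 4 - S - w - S/(-156 + 40*S + S*w))
t(31, a(n, -13)) - 1*15910 = (-624 - 40*31² + 156*((3/2)*(-13)*(1 - 11*8)) + 315*31 - 1*31*((3/2)*(-13)*(1 - 11*8))² - 1*(3/2)*(-13)*(1 - 11*8)*31² - 36*31*(3/2)*(-13)*(1 - 11*8))/(-156 + 40*31 + 31*((3/2)*(-13)*(1 - 11*8))) - 1*15910 = (-624 - 40*961 + 156*((3/2)*(-13)*(1 - 88)) + 9765 - 1*31*((3/2)*(-13)*(1 - 88))² - 1*(3/2)*(-13)*(1 - 88)*961 - 36*31*(3/2)*(-13)*(1 - 88))/(-156 + 1240 + 31*((3/2)*(-13)*(1 - 88))) - 15910 = (-624 - 38440 + 156*((3/2)*(-13)*(-87)) + 9765 - 1*31*((3/2)*(-13)*(-87))² - 1*(3/2)*(-13)*(-87)*961 - 36*31*(3/2)*(-13)*(-87))/(-156 + 1240 + 31*((3/2)*(-13)*(-87))) - 15910 = (-624 - 38440 + 156*(3393/2) + 9765 - 1*31*(3393/2)² - 1*3393/2*961 - 36*31*3393/2)/(-156 + 1240 + 31*(3393/2)) - 15910 = (-624 - 38440 + 264654 + 9765 - 1*31*11512449/4 - 3260673/2 - 1893294)/(-156 + 1240 + 105183/2) - 15910 = (-624 - 38440 + 264654 + 9765 - 356885919/4 - 3260673/2 - 1893294)/(107351/2) - 15910 = (2/107351)*(-370039021/4) - 15910 = -370039021/214702 - 15910 = -3785947841/214702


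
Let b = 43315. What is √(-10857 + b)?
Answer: √32458 ≈ 180.16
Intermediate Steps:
√(-10857 + b) = √(-10857 + 43315) = √32458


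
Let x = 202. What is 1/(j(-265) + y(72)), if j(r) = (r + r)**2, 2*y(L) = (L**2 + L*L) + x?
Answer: 1/286185 ≈ 3.4942e-6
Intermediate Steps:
y(L) = 101 + L**2 (y(L) = ((L**2 + L*L) + 202)/2 = ((L**2 + L**2) + 202)/2 = (2*L**2 + 202)/2 = (202 + 2*L**2)/2 = 101 + L**2)
j(r) = 4*r**2 (j(r) = (2*r)**2 = 4*r**2)
1/(j(-265) + y(72)) = 1/(4*(-265)**2 + (101 + 72**2)) = 1/(4*70225 + (101 + 5184)) = 1/(280900 + 5285) = 1/286185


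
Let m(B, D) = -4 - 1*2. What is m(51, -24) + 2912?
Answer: 2906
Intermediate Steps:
m(B, D) = -6 (m(B, D) = -4 - 2 = -6)
m(51, -24) + 2912 = -6 + 2912 = 2906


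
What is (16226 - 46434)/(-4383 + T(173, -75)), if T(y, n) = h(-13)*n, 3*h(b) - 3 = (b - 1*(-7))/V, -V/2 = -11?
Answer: 332288/48963 ≈ 6.7865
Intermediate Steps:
V = 22 (V = -2*(-11) = 22)
h(b) = 73/66 + b/66 (h(b) = 1 + ((b - 1*(-7))/22)/3 = 1 + ((b + 7)*(1/22))/3 = 1 + ((7 + b)*(1/22))/3 = 1 + (7/22 + b/22)/3 = 1 + (7/66 + b/66) = 73/66 + b/66)
T(y, n) = 10*n/11 (T(y, n) = (73/66 + (1/66)*(-13))*n = (73/66 - 13/66)*n = 10*n/11)
(16226 - 46434)/(-4383 + T(173, -75)) = (16226 - 46434)/(-4383 + (10/11)*(-75)) = -30208/(-4383 - 750/11) = -30208/(-48963/11) = -30208*(-11/48963) = 332288/48963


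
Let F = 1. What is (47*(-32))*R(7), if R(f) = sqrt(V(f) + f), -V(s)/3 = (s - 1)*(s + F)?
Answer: -1504*I*sqrt(137) ≈ -17604.0*I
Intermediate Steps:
V(s) = -3*(1 + s)*(-1 + s) (V(s) = -3*(s - 1)*(s + 1) = -3*(-1 + s)*(1 + s) = -3*(1 + s)*(-1 + s))
R(f) = sqrt(3 + f - 3*f**2) (R(f) = sqrt((3 - 3*f**2) + f) = sqrt(3 + f - 3*f**2))
(47*(-32))*R(7) = (47*(-32))*sqrt(3 + 7 - 3*7**2) = -1504*sqrt(3 + 7 - 3*49) = -1504*sqrt(3 + 7 - 147) = -1504*I*sqrt(137)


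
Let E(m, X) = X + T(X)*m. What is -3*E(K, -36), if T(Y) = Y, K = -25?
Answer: -2592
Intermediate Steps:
E(m, X) = X + X*m
-3*E(K, -36) = -(-108)*(1 - 25) = -(-108)*(-24) = -3*864 = -2592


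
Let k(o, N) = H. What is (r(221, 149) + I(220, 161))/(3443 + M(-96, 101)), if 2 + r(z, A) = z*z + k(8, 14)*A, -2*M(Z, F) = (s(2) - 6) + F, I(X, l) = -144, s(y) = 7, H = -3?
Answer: 6031/424 ≈ 14.224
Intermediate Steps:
k(o, N) = -3
M(Z, F) = -½ - F/2 (M(Z, F) = -((7 - 6) + F)/2 = -(1 + F)/2 = -½ - F/2)
r(z, A) = -2 + z² - 3*A (r(z, A) = -2 + (z*z - 3*A) = -2 + (z² - 3*A) = -2 + z² - 3*A)
(r(221, 149) + I(220, 161))/(3443 + M(-96, 101)) = ((-2 + 221² - 3*149) - 144)/(3443 + (-½ - ½*101)) = ((-2 + 48841 - 447) - 144)/(3443 + (-½ - 101/2)) = (48392 - 144)/(3443 - 51) = 48248/3392 = 48248*(1/3392) = 6031/424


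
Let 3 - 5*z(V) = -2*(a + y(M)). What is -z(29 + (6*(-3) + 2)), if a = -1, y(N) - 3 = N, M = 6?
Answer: -19/5 ≈ -3.8000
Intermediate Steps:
y(N) = 3 + N
z(V) = 19/5 (z(V) = ⅗ - (-2)*(-1 + (3 + 6))/5 = ⅗ - (-2)*(-1 + 9)/5 = ⅗ - (-2)*8/5 = ⅗ - ⅕*(-16) = ⅗ + 16/5 = 19/5)
-z(29 + (6*(-3) + 2)) = -1*19/5 = -19/5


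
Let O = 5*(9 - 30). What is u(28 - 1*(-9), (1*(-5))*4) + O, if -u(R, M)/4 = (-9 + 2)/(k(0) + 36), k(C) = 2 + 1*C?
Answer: -1981/19 ≈ -104.26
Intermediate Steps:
k(C) = 2 + C
u(R, M) = 14/19 (u(R, M) = -4*(-9 + 2)/((2 + 0) + 36) = -(-28)/(2 + 36) = -(-28)/38 = -4*(-7/38) = 14/19)
O = -105 (O = 5*(-21) = -105)
u(28 - 1*(-9), (1*(-5))*4) + O = 14/19 - 105 = -1981/19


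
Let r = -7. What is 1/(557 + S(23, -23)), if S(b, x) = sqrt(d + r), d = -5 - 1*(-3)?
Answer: 557/310258 - 3*I/310258 ≈ 0.0017953 - 9.6694e-6*I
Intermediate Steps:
d = -2 (d = -5 + 3 = -2)
S(b, x) = 3*I (S(b, x) = sqrt(-2 - 7) = sqrt(-9) = 3*I)
1/(557 + S(23, -23)) = 1/(557 + 3*I) = (557 - 3*I)/310258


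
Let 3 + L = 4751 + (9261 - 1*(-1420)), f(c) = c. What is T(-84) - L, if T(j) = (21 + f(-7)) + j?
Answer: -15499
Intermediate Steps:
L = 15429 (L = -3 + (4751 + (9261 - 1*(-1420))) = -3 + (4751 + (9261 + 1420)) = -3 + (4751 + 10681) = -3 + 15432 = 15429)
T(j) = 14 + j (T(j) = (21 - 7) + j = 14 + j)
T(-84) - L = (14 - 84) - 1*15429 = -70 - 15429 = -15499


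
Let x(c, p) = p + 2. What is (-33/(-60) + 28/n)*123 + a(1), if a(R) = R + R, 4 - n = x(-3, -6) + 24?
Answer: -728/5 ≈ -145.60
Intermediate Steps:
x(c, p) = 2 + p
n = -16 (n = 4 - ((2 - 6) + 24) = 4 - (-4 + 24) = 4 - 1*20 = 4 - 20 = -16)
a(R) = 2*R
(-33/(-60) + 28/n)*123 + a(1) = (-33/(-60) + 28/(-16))*123 + 2*1 = (-33*(-1/60) + 28*(-1/16))*123 + 2 = (11/20 - 7/4)*123 + 2 = -6/5*123 + 2 = -738/5 + 2 = -728/5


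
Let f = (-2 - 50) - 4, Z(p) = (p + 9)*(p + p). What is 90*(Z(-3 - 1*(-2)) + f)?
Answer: -6480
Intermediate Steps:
Z(p) = 2*p*(9 + p) (Z(p) = (9 + p)*(2*p) = 2*p*(9 + p))
f = -56 (f = -52 - 4 = -56)
90*(Z(-3 - 1*(-2)) + f) = 90*(2*(-3 - 1*(-2))*(9 + (-3 - 1*(-2))) - 56) = 90*(2*(-3 + 2)*(9 + (-3 + 2)) - 56) = 90*(2*(-1)*(9 - 1) - 56) = 90*(2*(-1)*8 - 56) = 90*(-16 - 56) = 90*(-72) = -6480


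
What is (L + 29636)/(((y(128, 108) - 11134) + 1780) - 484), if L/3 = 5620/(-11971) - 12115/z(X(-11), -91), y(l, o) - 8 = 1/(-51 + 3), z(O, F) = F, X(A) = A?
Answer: -1570457007888/514005183601 ≈ -3.0553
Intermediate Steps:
y(l, o) = 383/48 (y(l, o) = 8 + 1/(-51 + 3) = 8 + 1/(-48) = 8 - 1/48 = 383/48)
L = 433551735/1089361 (L = 3*(5620/(-11971) - 12115/(-91)) = 3*(5620*(-1/11971) - 12115*(-1/91)) = 3*(-5620/11971 + 12115/91) = 3*(144517245/1089361) = 433551735/1089361 ≈ 397.99)
(L + 29636)/(((y(128, 108) - 11134) + 1780) - 484) = (433551735/1089361 + 29636)/(((383/48 - 11134) + 1780) - 484) = 32717854331/(1089361*((-534049/48 + 1780) - 484)) = 32717854331/(1089361*(-448609/48 - 484)) = 32717854331/(1089361*(-471841/48)) = (32717854331/1089361)*(-48/471841) = -1570457007888/514005183601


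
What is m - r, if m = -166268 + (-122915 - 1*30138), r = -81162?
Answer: -238159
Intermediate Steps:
m = -319321 (m = -166268 + (-122915 - 30138) = -166268 - 153053 = -319321)
m - r = -319321 - 1*(-81162) = -319321 + 81162 = -238159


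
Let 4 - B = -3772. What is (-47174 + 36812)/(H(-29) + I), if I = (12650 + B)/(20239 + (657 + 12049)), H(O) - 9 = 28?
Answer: -113792030/411797 ≈ -276.33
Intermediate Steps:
B = 3776 (B = 4 - 1*(-3772) = 4 + 3772 = 3776)
H(O) = 37 (H(O) = 9 + 28 = 37)
I = 16426/32945 (I = (12650 + 3776)/(20239 + (657 + 12049)) = 16426/(20239 + 12706) = 16426/32945 ≈ 0.49859)
(-47174 + 36812)/(H(-29) + I) = (-47174 + 36812)/(37 + 16426/32945) = -10362/1235391/32945 = -10362*32945/1235391 = -113792030/411797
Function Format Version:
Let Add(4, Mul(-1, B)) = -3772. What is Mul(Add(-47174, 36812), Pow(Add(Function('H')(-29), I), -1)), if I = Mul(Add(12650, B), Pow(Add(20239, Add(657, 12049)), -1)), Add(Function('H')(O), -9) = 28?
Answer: Rational(-113792030, 411797) ≈ -276.33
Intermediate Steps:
B = 3776 (B = Add(4, Mul(-1, -3772)) = Add(4, 3772) = 3776)
Function('H')(O) = 37 (Function('H')(O) = Add(9, 28) = 37)
I = Rational(16426, 32945) (I = Mul(Add(12650, 3776), Pow(Add(20239, Add(657, 12049)), -1)) = Mul(16426, Pow(Add(20239, 12706), -1)) = Mul(16426, Pow(32945, -1)) = Mul(16426, Rational(1, 32945)) = Rational(16426, 32945) ≈ 0.49859)
Mul(Add(-47174, 36812), Pow(Add(Function('H')(-29), I), -1)) = Mul(Add(-47174, 36812), Pow(Add(37, Rational(16426, 32945)), -1)) = Mul(-10362, Pow(Rational(1235391, 32945), -1)) = Mul(-10362, Rational(32945, 1235391)) = Rational(-113792030, 411797)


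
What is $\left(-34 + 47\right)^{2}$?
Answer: $169$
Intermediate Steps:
$\left(-34 + 47\right)^{2} = 13^{2} = 169$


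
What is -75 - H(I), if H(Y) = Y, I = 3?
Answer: -78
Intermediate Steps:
-75 - H(I) = -75 - 1*3 = -75 - 3 = -78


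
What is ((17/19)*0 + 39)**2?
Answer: 1521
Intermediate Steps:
((17/19)*0 + 39)**2 = (0 + 39)**2 = 39**2 = 1521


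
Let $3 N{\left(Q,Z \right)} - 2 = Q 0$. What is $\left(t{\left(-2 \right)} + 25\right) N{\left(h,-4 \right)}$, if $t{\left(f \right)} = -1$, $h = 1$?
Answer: $16$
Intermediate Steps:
$N{\left(Q,Z \right)} = \frac{2}{3}$ ($N{\left(Q,Z \right)} = \frac{2}{3} + \frac{Q 0}{3} = \frac{2}{3} + \frac{1}{3} \cdot 0 = \frac{2}{3} + 0 = \frac{2}{3}$)
$\left(t{\left(-2 \right)} + 25\right) N{\left(h,-4 \right)} = \left(-1 + 25\right) \frac{2}{3} = 24 \cdot \frac{2}{3} = 16$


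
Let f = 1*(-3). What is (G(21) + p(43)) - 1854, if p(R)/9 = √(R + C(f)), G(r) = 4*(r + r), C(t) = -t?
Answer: -1686 + 9*√46 ≈ -1625.0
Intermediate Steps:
f = -3
G(r) = 8*r (G(r) = 4*(2*r) = 8*r)
p(R) = 9*√(3 + R) (p(R) = 9*√(R - 1*(-3)) = 9*√(R + 3) = 9*√(3 + R))
(G(21) + p(43)) - 1854 = (8*21 + 9*√(3 + 43)) - 1854 = (168 + 9*√46) - 1854 = -1686 + 9*√46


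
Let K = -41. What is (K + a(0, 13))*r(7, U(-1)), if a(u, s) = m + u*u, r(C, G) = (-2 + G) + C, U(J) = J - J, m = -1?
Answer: -210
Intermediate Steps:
U(J) = 0
r(C, G) = -2 + C + G
a(u, s) = -1 + u² (a(u, s) = -1 + u*u = -1 + u²)
(K + a(0, 13))*r(7, U(-1)) = (-41 + (-1 + 0²))*(-2 + 7 + 0) = (-41 + (-1 + 0))*5 = (-41 - 1)*5 = -42*5 = -210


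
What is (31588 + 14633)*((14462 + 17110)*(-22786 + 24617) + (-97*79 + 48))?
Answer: 2671606940457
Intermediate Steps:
(31588 + 14633)*((14462 + 17110)*(-22786 + 24617) + (-97*79 + 48)) = 46221*(31572*1831 + (-7663 + 48)) = 46221*(57808332 - 7615) = 46221*57800717 = 2671606940457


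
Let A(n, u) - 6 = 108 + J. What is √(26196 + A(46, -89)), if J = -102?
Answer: 12*√182 ≈ 161.89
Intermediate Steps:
A(n, u) = 12 (A(n, u) = 6 + (108 - 102) = 6 + 6 = 12)
√(26196 + A(46, -89)) = √(26196 + 12) = √26208 = 12*√182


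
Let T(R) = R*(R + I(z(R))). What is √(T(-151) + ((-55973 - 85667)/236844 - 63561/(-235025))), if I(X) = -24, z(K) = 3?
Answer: 2*√2186047854496249471/18190935 ≈ 162.56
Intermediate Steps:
T(R) = R*(-24 + R) (T(R) = R*(R - 24) = R*(-24 + R))
√(T(-151) + ((-55973 - 85667)/236844 - 63561/(-235025))) = √(-151*(-24 - 151) + ((-55973 - 85667)/236844 - 63561/(-235025))) = √(-151*(-175) + (-141640*1/236844 - 63561*(-1/235025))) = √(26425 + (-35410/59211 + 63561/235025)) = √(26425 - 268160287/818592075) = √(21631027421588/818592075) = 2*√2186047854496249471/18190935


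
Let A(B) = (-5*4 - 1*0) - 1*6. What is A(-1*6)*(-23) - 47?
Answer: 551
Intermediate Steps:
A(B) = -26 (A(B) = (-20 + 0) - 6 = -20 - 6 = -26)
A(-1*6)*(-23) - 47 = -26*(-23) - 47 = 598 - 47 = 551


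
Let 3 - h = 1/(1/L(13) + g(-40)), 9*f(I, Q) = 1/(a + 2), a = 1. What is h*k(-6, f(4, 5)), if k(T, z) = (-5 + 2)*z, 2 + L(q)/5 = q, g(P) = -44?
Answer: -7312/21771 ≈ -0.33586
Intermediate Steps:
L(q) = -10 + 5*q
f(I, Q) = 1/27 (f(I, Q) = 1/(9*(1 + 2)) = (⅑)/3 = (⅑)*(⅓) = 1/27)
h = 7312/2419 (h = 3 - 1/(1/(-10 + 5*13) - 44) = 3 - 1/(1/(-10 + 65) - 44) = 3 - 1/(1/55 - 44) = 3 - 1/(-2419/55) = 3 - 1*(-55/2419) = 3 + 55/2419 = 7312/2419 ≈ 3.0227)
k(T, z) = -3*z
h*k(-6, f(4, 5)) = 7312*(-3*1/27)/2419 = (7312/2419)*(-⅑) = -7312/21771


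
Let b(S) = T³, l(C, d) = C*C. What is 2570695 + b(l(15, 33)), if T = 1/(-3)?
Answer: 69408764/27 ≈ 2.5707e+6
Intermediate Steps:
l(C, d) = C²
T = -⅓ ≈ -0.33333
b(S) = -1/27 (b(S) = (-⅓)³ = -1/27)
2570695 + b(l(15, 33)) = 2570695 - 1/27 = 69408764/27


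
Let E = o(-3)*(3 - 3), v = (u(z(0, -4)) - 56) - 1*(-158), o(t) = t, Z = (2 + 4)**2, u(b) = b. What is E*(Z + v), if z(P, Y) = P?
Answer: 0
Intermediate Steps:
Z = 36 (Z = 6**2 = 36)
v = 102 (v = (0 - 56) - 1*(-158) = -56 + 158 = 102)
E = 0 (E = -3*(3 - 3) = -3*0 = 0)
E*(Z + v) = 0*(36 + 102) = 0*138 = 0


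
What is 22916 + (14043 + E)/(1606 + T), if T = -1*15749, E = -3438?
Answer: 324090383/14143 ≈ 22915.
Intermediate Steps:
T = -15749
22916 + (14043 + E)/(1606 + T) = 22916 + (14043 - 3438)/(1606 - 15749) = 22916 + 10605/(-14143) = 22916 + 10605*(-1/14143) = 22916 - 10605/14143 = 324090383/14143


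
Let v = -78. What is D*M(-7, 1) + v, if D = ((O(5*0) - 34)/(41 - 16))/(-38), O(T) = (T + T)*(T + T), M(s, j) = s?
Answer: -37169/475 ≈ -78.250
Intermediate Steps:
O(T) = 4*T**2 (O(T) = (2*T)*(2*T) = 4*T**2)
D = 17/475 (D = ((4*(5*0)**2 - 34)/(41 - 16))/(-38) = ((4*0**2 - 34)/25)*(-1/38) = ((4*0 - 34)*(1/25))*(-1/38) = ((0 - 34)*(1/25))*(-1/38) = -34*1/25*(-1/38) = -34/25*(-1/38) = 17/475 ≈ 0.035789)
D*M(-7, 1) + v = (17/475)*(-7) - 78 = -119/475 - 78 = -37169/475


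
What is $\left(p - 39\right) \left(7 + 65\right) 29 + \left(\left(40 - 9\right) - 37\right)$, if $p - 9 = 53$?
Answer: $48018$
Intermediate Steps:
$p = 62$ ($p = 9 + 53 = 62$)
$\left(p - 39\right) \left(7 + 65\right) 29 + \left(\left(40 - 9\right) - 37\right) = \left(62 - 39\right) \left(7 + 65\right) 29 + \left(\left(40 - 9\right) - 37\right) = 23 \cdot 72 \cdot 29 + \left(31 - 37\right) = 1656 \cdot 29 - 6 = 48024 - 6 = 48018$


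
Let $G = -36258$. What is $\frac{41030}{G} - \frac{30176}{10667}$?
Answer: $- \frac{765894209}{193382043} \approx -3.9605$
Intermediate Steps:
$\frac{41030}{G} - \frac{30176}{10667} = \frac{41030}{-36258} - \frac{30176}{10667} = 41030 \left(- \frac{1}{36258}\right) - \frac{30176}{10667} = - \frac{20515}{18129} - \frac{30176}{10667} = - \frac{765894209}{193382043}$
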